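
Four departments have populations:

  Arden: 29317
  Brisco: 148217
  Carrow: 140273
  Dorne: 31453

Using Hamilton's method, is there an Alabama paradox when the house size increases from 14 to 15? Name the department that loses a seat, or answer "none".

At 14 seats: Arden 1, Brisco 6, Carrow 6, Dorne 1.
At 15 seats: Arden 1, Brisco 7, Carrow 6, Dorne 1.
No department's allocation decreased.

none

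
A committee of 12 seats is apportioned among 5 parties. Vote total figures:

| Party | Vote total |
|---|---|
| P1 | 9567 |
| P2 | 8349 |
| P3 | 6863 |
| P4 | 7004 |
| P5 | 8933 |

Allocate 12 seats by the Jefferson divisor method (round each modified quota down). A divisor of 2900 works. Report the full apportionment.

P1 3; P2 2; P3 2; P4 2; P5 3

With modified divisor 2900: modified quotas P1 3.299, P2 2.879, P3 2.367, P4 2.415, P5 3.080.
Rounding down: P1 3, P2 2, P3 2, P4 2, P5 3 (total 12).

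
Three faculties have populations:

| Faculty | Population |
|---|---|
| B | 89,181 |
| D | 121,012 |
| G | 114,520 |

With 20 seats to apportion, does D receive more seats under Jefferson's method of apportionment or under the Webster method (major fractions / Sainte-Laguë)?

Jefferson

Jefferson: B 5, D 8, G 7.
Webster: B 6, D 7, G 7.
D gets 8 under Jefferson and 7 under Webster.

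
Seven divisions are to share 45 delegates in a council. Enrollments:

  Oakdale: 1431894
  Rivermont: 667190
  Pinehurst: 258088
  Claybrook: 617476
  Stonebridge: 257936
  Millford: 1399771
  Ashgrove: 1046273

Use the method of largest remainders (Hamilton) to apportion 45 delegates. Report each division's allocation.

Oakdale=12; Rivermont=5; Pinehurst=2; Claybrook=5; Stonebridge=2; Millford=11; Ashgrove=8

Total 5678628; standard divisor 5678628/45 ≈ 126191.733.
Standard quotas: Oakdale 11.3470, Rivermont 5.2871, Pinehurst 2.0452, Claybrook 4.8932, Stonebridge 2.0440, Millford 11.0924, Ashgrove 8.2911.
Lower quotas: Oakdale 11, Rivermont 5, Pinehurst 2, Claybrook 4, Stonebridge 2, Millford 11, Ashgrove 8 (sum 43, leaving 2 seats).
Remainders in descending order: Claybrook 0.8932, Oakdale 0.3470, Ashgrove 0.2911, Rivermont 0.2871, Millford 0.0924, Pinehurst 0.0452, Stonebridge 0.0440.
The surplus seats go to Claybrook, Oakdale.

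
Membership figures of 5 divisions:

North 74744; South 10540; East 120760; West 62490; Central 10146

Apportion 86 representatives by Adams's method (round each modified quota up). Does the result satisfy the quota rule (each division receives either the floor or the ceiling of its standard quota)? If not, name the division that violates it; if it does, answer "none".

Standard quotas: North 23.066, South 3.253, East 37.266, West 19.284, Central 3.131.
Adams allocation: North 23, South 4, East 36, West 19, Central 4.
East has quota 37.266 (lower 37, upper 38) but receives 36 — outside the quota interval.

East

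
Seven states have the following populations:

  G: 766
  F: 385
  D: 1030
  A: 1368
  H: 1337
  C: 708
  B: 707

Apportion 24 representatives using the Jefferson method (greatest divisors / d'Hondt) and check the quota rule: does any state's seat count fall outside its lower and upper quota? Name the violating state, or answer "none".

Standard quotas: G 2.918, F 1.466, D 3.923, A 5.211, H 5.093, C 2.697, B 2.693.
Jefferson allocation: G 3, F 1, D 4, A 5, H 5, C 3, B 3.
Every allocation lies between the lower and upper quota.

none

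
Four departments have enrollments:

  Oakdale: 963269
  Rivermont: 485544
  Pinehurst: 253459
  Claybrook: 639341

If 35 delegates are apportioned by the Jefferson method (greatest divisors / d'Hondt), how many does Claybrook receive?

10

Standard divisor 2341613/35 ≈ 66903.229; standard quotas: Oakdale 14.398, Rivermont 7.257, Pinehurst 3.788, Claybrook 9.556.
Rounding down gives 14, 7, 3, 9 = 33 seats, so the divisor must be adjusted.
With modified divisor 63763.3: modified quotas Oakdale 15.107, Rivermont 7.615, Pinehurst 3.975, Claybrook 10.027.
Rounding down: Oakdale 15, Rivermont 7, Pinehurst 3, Claybrook 10 (total 35).
Claybrook receives 10.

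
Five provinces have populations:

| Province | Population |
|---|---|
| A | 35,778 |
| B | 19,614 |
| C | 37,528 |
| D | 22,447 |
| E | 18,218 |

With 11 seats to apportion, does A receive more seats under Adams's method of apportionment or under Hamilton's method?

Adams: A 2, B 2, C 3, D 2, E 2.
Hamilton: A 3, B 2, C 3, D 2, E 1.
A gets 2 under Adams and 3 under Hamilton.

Hamilton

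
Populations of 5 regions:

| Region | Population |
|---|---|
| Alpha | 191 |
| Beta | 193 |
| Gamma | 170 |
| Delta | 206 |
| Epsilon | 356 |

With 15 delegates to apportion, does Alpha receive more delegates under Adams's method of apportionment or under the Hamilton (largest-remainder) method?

Adams: Alpha 3, Beta 3, Gamma 2, Delta 3, Epsilon 4.
Hamilton: Alpha 2, Beta 3, Gamma 2, Delta 3, Epsilon 5.
Alpha gets 3 under Adams and 2 under Hamilton.

Adams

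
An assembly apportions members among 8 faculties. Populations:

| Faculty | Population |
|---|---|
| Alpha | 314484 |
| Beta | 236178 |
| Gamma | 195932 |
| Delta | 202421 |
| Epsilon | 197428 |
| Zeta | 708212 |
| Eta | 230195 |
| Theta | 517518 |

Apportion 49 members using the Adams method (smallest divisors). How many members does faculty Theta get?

9

Standard divisor 2602368/49 ≈ 53109.551; standard quotas: Alpha 5.921, Beta 4.447, Gamma 3.689, Delta 3.811, Epsilon 3.717, Zeta 13.335, Eta 4.334, Theta 9.744.
Rounding up gives 6, 5, 4, 4, 4, 14, 5, 10 = 52 seats, so the divisor must be adjusted.
With modified divisor 58300: modified quotas Alpha 5.394, Beta 4.051, Gamma 3.361, Delta 3.472, Epsilon 3.386, Zeta 12.148, Eta 3.948, Theta 8.877.
Rounding up: Alpha 6, Beta 5, Gamma 4, Delta 4, Epsilon 4, Zeta 13, Eta 4, Theta 9 (total 49).
Theta receives 9.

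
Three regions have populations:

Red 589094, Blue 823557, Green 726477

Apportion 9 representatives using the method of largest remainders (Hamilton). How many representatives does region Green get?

The standard divisor is 2139128/9 ≈ 237680.889.
Standard quotas: Red 2.4785, Blue 3.4650, Green 3.0565.
Lower quotas: Red 2, Blue 3, Green 3 (sum 8, leaving 1 seat).
Remainders in descending order: Red 0.4785, Blue 0.4650, Green 0.0565.
Largest remainder: Red receives the extra seat.
Green receives 3.

3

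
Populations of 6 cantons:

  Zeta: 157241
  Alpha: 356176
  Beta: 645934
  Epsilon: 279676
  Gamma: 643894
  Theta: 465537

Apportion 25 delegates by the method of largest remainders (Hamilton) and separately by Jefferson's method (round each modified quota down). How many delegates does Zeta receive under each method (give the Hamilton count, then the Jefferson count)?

Hamilton: Zeta 2, Alpha 3, Beta 6, Epsilon 3, Gamma 6, Theta 5.
Jefferson: Zeta 1, Alpha 3, Beta 7, Epsilon 3, Gamma 6, Theta 5.
Zeta gets 2 under Hamilton and 1 under Jefferson.

2 and 1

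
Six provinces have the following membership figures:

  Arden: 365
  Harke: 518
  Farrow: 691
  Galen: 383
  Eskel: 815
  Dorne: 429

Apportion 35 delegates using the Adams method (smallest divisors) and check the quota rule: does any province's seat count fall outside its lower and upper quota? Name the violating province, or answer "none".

none

Standard quotas: Arden 3.991, Harke 5.664, Farrow 7.555, Galen 4.188, Eskel 8.911, Dorne 4.691.
Adams allocation: Arden 4, Harke 6, Farrow 7, Galen 4, Eskel 9, Dorne 5.
Every allocation lies between the lower and upper quota.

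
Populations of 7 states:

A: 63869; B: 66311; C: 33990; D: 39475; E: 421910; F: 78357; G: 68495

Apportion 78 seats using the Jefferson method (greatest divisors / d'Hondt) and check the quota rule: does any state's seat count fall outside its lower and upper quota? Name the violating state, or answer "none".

E

Standard quotas: A 6.450, B 6.696, C 3.432, D 3.986, E 42.606, F 7.913, G 6.917.
Jefferson allocation: A 6, B 6, C 3, D 4, E 44, F 8, G 7.
E has quota 42.606 (lower 42, upper 43) but receives 44 — outside the quota interval.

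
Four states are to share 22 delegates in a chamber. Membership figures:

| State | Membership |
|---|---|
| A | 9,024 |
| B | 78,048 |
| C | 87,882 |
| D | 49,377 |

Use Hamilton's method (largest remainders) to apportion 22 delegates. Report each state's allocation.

A 1; B 8; C 8; D 5

The standard divisor is 224331/22 ≈ 10196.864.
Standard quotas: A 0.8850, B 7.6541, C 8.6185, D 4.8424.
Lower quotas: A 0, B 7, C 8, D 4 (sum 19, leaving 3 seats).
Remainders in descending order: A 0.8850, D 0.8424, B 0.6541, C 0.6185.
Largest remainders: A, D, B receive the extra seats.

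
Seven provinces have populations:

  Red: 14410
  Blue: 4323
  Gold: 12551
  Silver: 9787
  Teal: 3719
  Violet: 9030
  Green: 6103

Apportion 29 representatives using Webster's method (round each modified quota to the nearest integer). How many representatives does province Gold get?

Standard divisor 59923/29 ≈ 2066.31; standard quotas: Red 6.974, Blue 2.092, Gold 6.074, Silver 4.736, Teal 1.800, Violet 4.370, Green 2.954.
Rounding to the nearest integer gives Red 7, Blue 2, Gold 6, Silver 5, Teal 2, Violet 4, Green 3 — total 29, matching the house size, so no adjustment is needed.
Gold receives 6.

6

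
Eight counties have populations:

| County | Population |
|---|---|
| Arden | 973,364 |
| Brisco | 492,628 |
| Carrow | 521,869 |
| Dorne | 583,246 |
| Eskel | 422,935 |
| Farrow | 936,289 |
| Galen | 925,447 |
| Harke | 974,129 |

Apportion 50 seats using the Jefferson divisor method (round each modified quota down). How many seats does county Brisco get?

4

Standard divisor 5829907/50 ≈ 116598.14; standard quotas: Arden 8.348, Brisco 4.225, Carrow 4.476, Dorne 5.002, Eskel 3.627, Farrow 8.030, Galen 7.937, Harke 8.355.
Rounding down gives 8, 4, 4, 5, 3, 8, 7, 8 = 47 seats, so the divisor must be adjusted.
With modified divisor 106900: modified quotas Arden 9.105, Brisco 4.608, Carrow 4.882, Dorne 5.456, Eskel 3.956, Farrow 8.759, Galen 8.657, Harke 9.113.
Rounding down: Arden 9, Brisco 4, Carrow 4, Dorne 5, Eskel 3, Farrow 8, Galen 8, Harke 9 (total 50).
Brisco receives 4.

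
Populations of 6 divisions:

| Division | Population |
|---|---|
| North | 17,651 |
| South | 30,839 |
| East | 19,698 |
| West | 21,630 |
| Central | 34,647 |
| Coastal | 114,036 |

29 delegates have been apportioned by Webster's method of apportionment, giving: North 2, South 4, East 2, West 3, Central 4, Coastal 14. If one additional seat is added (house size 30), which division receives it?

East

Priority for the next seat is population ÷ (current seats + 0.5).
Priorities: North 7060.400, South 6853.111, East 7879.200, West 6180.000, Central 7699.333, Coastal 7864.552.
Highest priority: East.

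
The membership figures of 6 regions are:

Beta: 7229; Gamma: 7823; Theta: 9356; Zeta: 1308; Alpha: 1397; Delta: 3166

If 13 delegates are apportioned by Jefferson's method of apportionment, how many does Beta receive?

Standard divisor 30279/13 ≈ 2329.154; standard quotas: Beta 3.104, Gamma 3.359, Theta 4.017, Zeta 0.562, Alpha 0.600, Delta 1.359.
Rounding down gives 3, 3, 4, 0, 0, 1 = 11 seats, so the divisor must be adjusted.
With modified divisor 1840: modified quotas Beta 3.929, Gamma 4.252, Theta 5.085, Zeta 0.711, Alpha 0.759, Delta 1.721.
Rounding down: Beta 3, Gamma 4, Theta 5, Zeta 0, Alpha 0, Delta 1 (total 13).
Beta receives 3.

3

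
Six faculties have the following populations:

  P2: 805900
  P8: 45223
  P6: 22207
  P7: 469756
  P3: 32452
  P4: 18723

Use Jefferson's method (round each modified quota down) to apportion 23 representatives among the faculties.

P2=15, P8=0, P6=0, P7=8, P3=0, P4=0

Standard divisor 1394261/23 ≈ 60620.043; standard quotas: P2 13.294, P8 0.746, P6 0.366, P7 7.749, P3 0.535, P4 0.309.
Rounding down gives 13, 0, 0, 7, 0, 0 = 20 seats, so the divisor must be adjusted.
With modified divisor 53000: modified quotas P2 15.206, P8 0.853, P6 0.419, P7 8.863, P3 0.612, P4 0.353.
Rounding down: P2 15, P8 0, P6 0, P7 8, P3 0, P4 0 (total 23).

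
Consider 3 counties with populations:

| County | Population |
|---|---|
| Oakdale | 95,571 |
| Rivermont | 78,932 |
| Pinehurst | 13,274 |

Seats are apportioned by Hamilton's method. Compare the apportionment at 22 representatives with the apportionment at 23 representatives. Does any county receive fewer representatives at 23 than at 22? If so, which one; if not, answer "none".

At 22 seats: Oakdale 11, Rivermont 9, Pinehurst 2.
At 23 seats: Oakdale 12, Rivermont 10, Pinehurst 1.
Pinehurst drops from 2 to 1.

Pinehurst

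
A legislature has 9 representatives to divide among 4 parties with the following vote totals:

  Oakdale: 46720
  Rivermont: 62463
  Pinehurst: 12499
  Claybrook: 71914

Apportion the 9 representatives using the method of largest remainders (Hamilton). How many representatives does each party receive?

Oakdale 2, Rivermont 3, Pinehurst 1, Claybrook 3

Standard divisor: 193596 ÷ 9 ≈ 21510.667.
Standard quotas: Oakdale 2.1719, Rivermont 2.9038, Pinehurst 0.5811, Claybrook 3.3432.
Lower quotas: Oakdale 2, Rivermont 2, Pinehurst 0, Claybrook 3 (sum 7, leaving 2 seats).
Remainders in descending order: Rivermont 0.9038, Pinehurst 0.5811, Claybrook 0.3432, Oakdale 0.1719.
The surplus seats go to Rivermont, Pinehurst.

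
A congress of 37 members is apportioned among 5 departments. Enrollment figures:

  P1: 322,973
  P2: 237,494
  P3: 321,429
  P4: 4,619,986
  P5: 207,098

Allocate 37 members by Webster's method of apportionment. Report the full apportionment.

Standard divisor 5708980/37 ≈ 154296.757; standard quotas: P1 2.093, P2 1.539, P3 2.083, P4 29.942, P5 1.342.
Rounding to the nearest integer gives P1 2, P2 2, P3 2, P4 30, P5 1 — total 37, matching the house size, so no adjustment is needed.

P1 2, P2 2, P3 2, P4 30, P5 1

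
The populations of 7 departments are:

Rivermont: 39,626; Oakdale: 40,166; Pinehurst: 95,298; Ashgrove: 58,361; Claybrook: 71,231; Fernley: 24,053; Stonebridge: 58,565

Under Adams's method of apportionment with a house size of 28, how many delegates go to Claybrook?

5

Standard divisor 387300/28 ≈ 13832.143; standard quotas: Rivermont 2.865, Oakdale 2.904, Pinehurst 6.890, Ashgrove 4.219, Claybrook 5.150, Fernley 1.739, Stonebridge 4.234.
Rounding up gives 3, 3, 7, 5, 6, 2, 5 = 31 seats, so the divisor must be adjusted.
With modified divisor 15300: modified quotas Rivermont 2.590, Oakdale 2.625, Pinehurst 6.229, Ashgrove 3.814, Claybrook 4.656, Fernley 1.572, Stonebridge 3.828.
Rounding up: Rivermont 3, Oakdale 3, Pinehurst 7, Ashgrove 4, Claybrook 5, Fernley 2, Stonebridge 4 (total 28).
Claybrook receives 5.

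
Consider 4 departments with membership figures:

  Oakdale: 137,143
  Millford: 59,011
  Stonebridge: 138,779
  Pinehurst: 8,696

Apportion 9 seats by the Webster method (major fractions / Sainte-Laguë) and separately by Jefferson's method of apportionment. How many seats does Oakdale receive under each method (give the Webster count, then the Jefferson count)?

Webster: Oakdale 3, Millford 2, Stonebridge 4, Pinehurst 0.
Jefferson: Oakdale 4, Millford 1, Stonebridge 4, Pinehurst 0.
Oakdale gets 3 under Webster and 4 under Jefferson.

3 and 4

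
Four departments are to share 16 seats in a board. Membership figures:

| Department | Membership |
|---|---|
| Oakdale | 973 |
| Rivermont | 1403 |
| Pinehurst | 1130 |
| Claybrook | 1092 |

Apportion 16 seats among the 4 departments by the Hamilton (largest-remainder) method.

The standard divisor is 4598/16 ≈ 287.375.
Standard quotas: Oakdale 3.386, Rivermont 4.882, Pinehurst 3.932, Claybrook 3.800.
Lower quotas: Oakdale 3, Rivermont 4, Pinehurst 3, Claybrook 3 (sum 13, leaving 3 seats).
Remainders in descending order: Pinehurst 0.932, Rivermont 0.882, Claybrook 0.800, Oakdale 0.386.
The surplus seats go to Pinehurst, Rivermont, Claybrook.

Oakdale=3, Rivermont=5, Pinehurst=4, Claybrook=4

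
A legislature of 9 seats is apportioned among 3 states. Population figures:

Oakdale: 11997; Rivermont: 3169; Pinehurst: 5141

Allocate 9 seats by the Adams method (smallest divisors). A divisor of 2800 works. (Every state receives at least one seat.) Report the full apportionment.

Oakdale 5, Rivermont 2, Pinehurst 2

With modified divisor 2800: modified quotas Oakdale 4.285, Rivermont 1.132, Pinehurst 1.836.
Rounding up: Oakdale 5, Rivermont 2, Pinehurst 2 (total 9).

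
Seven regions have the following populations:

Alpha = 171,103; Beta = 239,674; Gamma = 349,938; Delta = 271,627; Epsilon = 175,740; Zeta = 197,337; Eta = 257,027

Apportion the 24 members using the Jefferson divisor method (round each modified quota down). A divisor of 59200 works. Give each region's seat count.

With modified divisor 59200: modified quotas Alpha 2.890, Beta 4.049, Gamma 5.911, Delta 4.588, Epsilon 2.969, Zeta 3.333, Eta 4.342.
Rounding down: Alpha 2, Beta 4, Gamma 5, Delta 4, Epsilon 2, Zeta 3, Eta 4 (total 24).

Alpha=2; Beta=4; Gamma=5; Delta=4; Epsilon=2; Zeta=3; Eta=4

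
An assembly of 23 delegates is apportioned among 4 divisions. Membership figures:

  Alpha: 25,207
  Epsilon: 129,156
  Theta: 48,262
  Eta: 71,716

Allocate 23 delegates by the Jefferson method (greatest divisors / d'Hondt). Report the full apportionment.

Alpha 2, Epsilon 11, Theta 4, Eta 6

Standard divisor 274341/23 ≈ 11927.87; standard quotas: Alpha 2.113, Epsilon 10.828, Theta 4.046, Eta 6.012.
Rounding down gives 2, 10, 4, 6 = 22 seats, so the divisor must be adjusted.
With modified divisor 11300: modified quotas Alpha 2.231, Epsilon 11.430, Theta 4.271, Eta 6.347.
Rounding down: Alpha 2, Epsilon 11, Theta 4, Eta 6 (total 23).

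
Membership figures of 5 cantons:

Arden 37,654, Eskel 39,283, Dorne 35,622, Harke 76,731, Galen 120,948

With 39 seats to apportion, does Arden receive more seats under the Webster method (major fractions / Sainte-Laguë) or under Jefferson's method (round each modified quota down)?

Webster: Arden 5, Eskel 5, Dorne 4, Harke 10, Galen 15.
Jefferson: Arden 4, Eskel 5, Dorne 4, Harke 10, Galen 16.
Arden gets 5 under Webster and 4 under Jefferson.

Webster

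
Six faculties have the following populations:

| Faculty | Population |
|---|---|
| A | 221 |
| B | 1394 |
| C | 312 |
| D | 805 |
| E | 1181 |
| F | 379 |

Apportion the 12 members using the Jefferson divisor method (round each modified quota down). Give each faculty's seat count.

A 0; B 4; C 1; D 2; E 4; F 1

Standard divisor 4292/12 ≈ 357.667; standard quotas: A 0.618, B 3.897, C 0.872, D 2.251, E 3.302, F 1.060.
Rounding down gives 0, 3, 0, 2, 3, 1 = 9 seats, so the divisor must be adjusted.
With modified divisor 290: modified quotas A 0.762, B 4.807, C 1.076, D 2.776, E 4.072, F 1.307.
Rounding down: A 0, B 4, C 1, D 2, E 4, F 1 (total 12).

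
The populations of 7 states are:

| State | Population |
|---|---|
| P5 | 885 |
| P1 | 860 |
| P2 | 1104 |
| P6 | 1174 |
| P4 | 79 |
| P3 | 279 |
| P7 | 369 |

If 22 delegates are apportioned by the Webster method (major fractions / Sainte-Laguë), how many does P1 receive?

Standard divisor 4750/22 ≈ 215.909; standard quotas: P5 4.099, P1 3.983, P2 5.113, P6 5.437, P4 0.366, P3 1.292, P7 1.709.
Rounding to the nearest integer gives 4, 4, 5, 5, 0, 1, 2 = 21 seats, so the divisor must be adjusted.
With modified divisor 210: modified quotas P5 4.214, P1 4.095, P2 5.257, P6 5.590, P4 0.376, P3 1.329, P7 1.757.
Rounding to the nearest integer: P5 4, P1 4, P2 5, P6 6, P4 0, P3 1, P7 2 (total 22).
P1 receives 4.

4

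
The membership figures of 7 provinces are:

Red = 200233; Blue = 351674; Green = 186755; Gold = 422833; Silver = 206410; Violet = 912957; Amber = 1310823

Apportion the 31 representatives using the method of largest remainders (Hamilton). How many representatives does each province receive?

Red: 2, Blue: 3, Green: 1, Gold: 4, Silver: 2, Violet: 8, Amber: 11

Standard divisor: 3591685 ÷ 31 ≈ 115860.806.
Standard quotas: Red 1.7282, Blue 3.0353, Green 1.6119, Gold 3.6495, Silver 1.7815, Violet 7.8798, Amber 11.3138.
Lower quotas: Red 1, Blue 3, Green 1, Gold 3, Silver 1, Violet 7, Amber 11 (sum 27, leaving 4 seats).
Remainders in descending order: Violet 0.8798, Silver 0.7815, Red 0.7282, Gold 0.6495, Green 0.6119, Amber 0.3138, Blue 0.0353.
The surplus seats go to Violet, Silver, Red, Gold.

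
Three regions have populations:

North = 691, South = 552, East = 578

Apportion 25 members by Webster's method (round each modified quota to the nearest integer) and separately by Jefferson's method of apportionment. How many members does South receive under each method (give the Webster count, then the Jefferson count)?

8 and 7

Webster: North 9, South 8, East 8.
Jefferson: North 10, South 7, East 8.
South gets 8 under Webster and 7 under Jefferson.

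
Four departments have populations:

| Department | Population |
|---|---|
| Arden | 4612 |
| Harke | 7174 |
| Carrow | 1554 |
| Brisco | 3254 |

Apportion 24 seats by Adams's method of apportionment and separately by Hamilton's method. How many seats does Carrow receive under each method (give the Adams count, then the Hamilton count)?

3 and 2

Adams: Arden 6, Harke 10, Carrow 3, Brisco 5.
Hamilton: Arden 7, Harke 10, Carrow 2, Brisco 5.
Carrow gets 3 under Adams and 2 under Hamilton.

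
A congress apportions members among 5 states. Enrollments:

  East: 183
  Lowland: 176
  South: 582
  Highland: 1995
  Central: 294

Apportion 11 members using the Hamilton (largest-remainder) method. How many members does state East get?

1

Standard divisor: 3230 ÷ 11 ≈ 293.636.
Standard quotas: East 0.623, Lowland 0.599, South 1.982, Highland 6.794, Central 1.001.
Lower quotas: East 0, Lowland 0, South 1, Highland 6, Central 1 (sum 8, leaving 3 seats).
Remainders in descending order: South 0.982, Highland 0.794, East 0.623, Lowland 0.599, Central 0.001.
The surplus seats go to South, Highland, East.
East receives 1.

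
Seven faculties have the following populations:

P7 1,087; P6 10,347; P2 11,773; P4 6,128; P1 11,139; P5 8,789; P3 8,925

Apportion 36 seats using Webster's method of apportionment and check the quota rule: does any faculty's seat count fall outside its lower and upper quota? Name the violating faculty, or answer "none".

Standard quotas: P7 0.673, P6 6.402, P2 7.284, P4 3.791, P1 6.892, P5 5.438, P3 5.522.
Webster allocation: P7 1, P6 6, P2 7, P4 4, P1 7, P5 5, P3 6.
Every allocation lies between the lower and upper quota.

none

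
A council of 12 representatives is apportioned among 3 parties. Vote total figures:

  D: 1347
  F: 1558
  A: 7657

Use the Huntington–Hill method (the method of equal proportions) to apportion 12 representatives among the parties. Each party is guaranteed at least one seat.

D 2, F 2, A 8

With divisor 927: modified quotas D 1.453, F 1.681, A 8.260.
Geometric-mean thresholds: D √(1·2)=1.414, F √(1·2)=1.414, A √(8·9)=8.485.
Each quota rounded against its threshold gives D 2, F 2, A 8 (total 12).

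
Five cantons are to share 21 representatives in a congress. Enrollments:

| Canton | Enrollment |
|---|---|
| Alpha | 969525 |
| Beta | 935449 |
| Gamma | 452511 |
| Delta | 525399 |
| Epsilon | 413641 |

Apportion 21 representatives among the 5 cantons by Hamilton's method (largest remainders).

Alpha 6; Beta 6; Gamma 3; Delta 3; Epsilon 3

Total 3296525; standard divisor 3296525/21 ≈ 156977.381.
Standard quotas: Alpha 6.1762, Beta 5.9591, Gamma 2.8827, Delta 3.3470, Epsilon 2.6350.
Lower quotas: Alpha 6, Beta 5, Gamma 2, Delta 3, Epsilon 2 (sum 18, leaving 3 seats).
Remainders in descending order: Beta 0.9591, Gamma 0.8827, Epsilon 0.6350, Delta 0.3470, Alpha 0.1762.
Largest remainders: Beta, Gamma, Epsilon receive the extra seats.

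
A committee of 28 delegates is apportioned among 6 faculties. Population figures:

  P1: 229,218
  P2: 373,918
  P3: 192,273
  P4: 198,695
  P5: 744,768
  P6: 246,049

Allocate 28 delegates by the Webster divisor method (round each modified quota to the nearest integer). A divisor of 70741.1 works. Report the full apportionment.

With modified divisor 70741.1: modified quotas P1 3.240, P2 5.286, P3 2.718, P4 2.809, P5 10.528, P6 3.478.
Rounding to the nearest integer: P1 3, P2 5, P3 3, P4 3, P5 11, P6 3 (total 28).

P1 3, P2 5, P3 3, P4 3, P5 11, P6 3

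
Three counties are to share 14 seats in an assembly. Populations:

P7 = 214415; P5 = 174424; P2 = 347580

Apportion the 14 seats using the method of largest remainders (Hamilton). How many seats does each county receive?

P7: 4; P5: 3; P2: 7

The standard divisor is 736419/14 ≈ 52601.357.
Standard quotas: P7 4.0762, P5 3.3160, P2 6.6078.
Lower quotas: P7 4, P5 3, P2 6 (sum 13, leaving 1 seat).
Remainders in descending order: P2 0.6078, P5 0.3160, P7 0.0762.
Largest remainder: P2 receives the extra seat.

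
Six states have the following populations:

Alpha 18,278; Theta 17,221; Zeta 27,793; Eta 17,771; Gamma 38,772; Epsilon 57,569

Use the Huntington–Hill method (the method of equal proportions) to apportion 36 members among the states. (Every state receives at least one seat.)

Alpha 4, Theta 3, Zeta 6, Eta 4, Gamma 8, Epsilon 11

With divisor 5043: modified quotas Alpha 3.624, Theta 3.415, Zeta 5.511, Eta 3.524, Gamma 7.688, Epsilon 11.416.
Geometric-mean thresholds: Alpha √(3·4)=3.464, Theta √(3·4)=3.464, Zeta √(5·6)=5.477, Eta √(3·4)=3.464, Gamma √(7·8)=7.483, Epsilon √(11·12)=11.489.
Each quota rounded against its threshold gives Alpha 4, Theta 3, Zeta 6, Eta 4, Gamma 8, Epsilon 11 (total 36).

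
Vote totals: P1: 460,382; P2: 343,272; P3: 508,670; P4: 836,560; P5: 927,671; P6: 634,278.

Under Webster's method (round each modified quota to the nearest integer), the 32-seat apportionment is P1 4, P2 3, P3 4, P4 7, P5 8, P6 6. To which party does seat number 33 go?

Priority for the next seat is population ÷ (current seats + 0.5).
Priorities: P1 102307.111, P2 98077.714, P3 113037.778, P4 111541.333, P5 109137.765, P6 97581.231.
Highest priority: P3.

P3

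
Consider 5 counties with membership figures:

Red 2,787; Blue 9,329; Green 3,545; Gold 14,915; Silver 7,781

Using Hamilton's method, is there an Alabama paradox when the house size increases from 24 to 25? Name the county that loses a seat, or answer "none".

none

At 24 seats: Red 2, Blue 6, Green 2, Gold 9, Silver 5.
At 25 seats: Red 2, Blue 6, Green 2, Gold 10, Silver 5.
No county's allocation decreased.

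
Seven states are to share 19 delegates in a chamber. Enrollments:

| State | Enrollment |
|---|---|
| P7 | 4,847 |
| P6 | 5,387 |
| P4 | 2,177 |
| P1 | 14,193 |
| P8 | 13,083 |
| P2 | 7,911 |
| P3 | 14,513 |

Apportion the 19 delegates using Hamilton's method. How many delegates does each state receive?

The standard divisor is 62111/19 = 3269.
Standard quotas: P7 1.4827, P6 1.6479, P4 0.6660, P1 4.3417, P8 4.0021, P2 2.4200, P3 4.4396.
Lower quotas: P7 1, P6 1, P4 0, P1 4, P8 4, P2 2, P3 4 (sum 16, leaving 3 seats).
Remainders in descending order: P4 0.6660, P6 0.6479, P7 0.4827, P3 0.4396, P2 0.4200, P1 0.3417, P8 0.0021.
Largest remainders: P4, P6, P7 receive the extra seats.

P7=2, P6=2, P4=1, P1=4, P8=4, P2=2, P3=4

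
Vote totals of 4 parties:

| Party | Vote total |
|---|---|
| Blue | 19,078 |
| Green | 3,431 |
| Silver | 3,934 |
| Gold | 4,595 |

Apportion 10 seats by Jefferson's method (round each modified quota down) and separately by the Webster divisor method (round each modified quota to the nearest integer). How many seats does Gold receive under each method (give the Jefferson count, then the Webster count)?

1 and 2

Jefferson: Blue 7, Green 1, Silver 1, Gold 1.
Webster: Blue 6, Green 1, Silver 1, Gold 2.
Gold gets 1 under Jefferson and 2 under Webster.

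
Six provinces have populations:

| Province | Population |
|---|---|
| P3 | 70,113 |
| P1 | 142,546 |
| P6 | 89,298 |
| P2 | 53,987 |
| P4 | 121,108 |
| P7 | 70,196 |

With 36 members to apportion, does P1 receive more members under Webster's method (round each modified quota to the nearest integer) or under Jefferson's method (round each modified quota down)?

Jefferson

Webster: P3 5, P1 9, P6 6, P2 3, P4 8, P7 5.
Jefferson: P3 4, P1 10, P6 6, P2 3, P4 8, P7 5.
P1 gets 9 under Webster and 10 under Jefferson.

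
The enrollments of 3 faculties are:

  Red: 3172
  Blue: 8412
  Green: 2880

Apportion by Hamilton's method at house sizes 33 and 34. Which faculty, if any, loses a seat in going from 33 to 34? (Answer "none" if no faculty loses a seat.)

At 33 seats: Red 7, Blue 19, Green 7.
At 34 seats: Red 7, Blue 20, Green 7.
No faculty's allocation decreased.

none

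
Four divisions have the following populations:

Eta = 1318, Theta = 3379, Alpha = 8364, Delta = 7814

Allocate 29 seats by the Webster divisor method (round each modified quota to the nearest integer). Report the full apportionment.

Eta 2, Theta 5, Alpha 11, Delta 11

Standard divisor 20875/29 ≈ 719.828; standard quotas: Eta 1.831, Theta 4.694, Alpha 11.619, Delta 10.855.
Rounding to the nearest integer gives 2, 5, 12, 11 = 30 seats, so the divisor must be adjusted.
With modified divisor 740: modified quotas Eta 1.781, Theta 4.566, Alpha 11.303, Delta 10.559.
Rounding to the nearest integer: Eta 2, Theta 5, Alpha 11, Delta 11 (total 29).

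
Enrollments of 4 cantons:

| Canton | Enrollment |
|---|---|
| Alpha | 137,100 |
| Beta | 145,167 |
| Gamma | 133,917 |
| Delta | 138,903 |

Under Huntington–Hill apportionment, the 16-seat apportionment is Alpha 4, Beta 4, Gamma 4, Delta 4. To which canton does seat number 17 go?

Priority for the next seat is population ÷ (√(s·(s+1))).
Priorities: Alpha 30656.492, Beta 32460.328, Gamma 29944.752, Delta 31059.655.
Highest priority: Beta.

Beta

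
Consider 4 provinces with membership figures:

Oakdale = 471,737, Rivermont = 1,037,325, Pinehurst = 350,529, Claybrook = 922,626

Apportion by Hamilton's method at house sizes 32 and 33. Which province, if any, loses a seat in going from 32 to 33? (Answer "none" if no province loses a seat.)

none

At 32 seats: Oakdale 5, Rivermont 12, Pinehurst 4, Claybrook 11.
At 33 seats: Oakdale 6, Rivermont 12, Pinehurst 4, Claybrook 11.
No province's allocation decreased.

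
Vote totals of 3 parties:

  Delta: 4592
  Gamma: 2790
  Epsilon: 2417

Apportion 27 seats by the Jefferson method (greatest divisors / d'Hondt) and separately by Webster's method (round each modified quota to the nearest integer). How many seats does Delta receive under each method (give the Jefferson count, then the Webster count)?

13 and 12

Jefferson: Delta 13, Gamma 8, Epsilon 6.
Webster: Delta 12, Gamma 8, Epsilon 7.
Delta gets 13 under Jefferson and 12 under Webster.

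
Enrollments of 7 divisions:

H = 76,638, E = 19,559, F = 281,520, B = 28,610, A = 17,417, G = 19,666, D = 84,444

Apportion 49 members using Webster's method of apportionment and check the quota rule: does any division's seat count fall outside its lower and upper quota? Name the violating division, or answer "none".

F

Standard quotas: H 7.114, E 1.816, F 26.133, B 2.656, A 1.617, G 1.826, D 7.839.
Webster allocation: H 7, E 2, F 25, B 3, A 2, G 2, D 8.
F has quota 26.133 (lower 26, upper 27) but receives 25 — outside the quota interval.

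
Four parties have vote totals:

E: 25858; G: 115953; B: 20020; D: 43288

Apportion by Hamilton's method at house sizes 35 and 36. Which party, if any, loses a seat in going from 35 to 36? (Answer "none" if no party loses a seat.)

At 35 seats: E 4, G 20, B 4, D 7.
At 36 seats: E 5, G 20, B 3, D 8.
B drops from 4 to 3.

B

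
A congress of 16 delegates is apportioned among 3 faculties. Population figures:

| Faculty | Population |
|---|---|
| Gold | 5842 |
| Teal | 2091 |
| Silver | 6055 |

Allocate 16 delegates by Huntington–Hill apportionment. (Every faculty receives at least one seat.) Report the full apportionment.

With divisor 878: modified quotas Gold 6.654, Teal 2.382, Silver 6.896.
Geometric-mean thresholds: Gold √(6·7)=6.481, Teal √(2·3)=2.449, Silver √(6·7)=6.481.
Each quota rounded against its threshold gives Gold 7, Teal 2, Silver 7 (total 16).

Gold: 7; Teal: 2; Silver: 7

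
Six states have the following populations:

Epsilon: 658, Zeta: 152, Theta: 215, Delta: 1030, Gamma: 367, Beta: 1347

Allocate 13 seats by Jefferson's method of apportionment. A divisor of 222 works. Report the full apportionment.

With modified divisor 222: modified quotas Epsilon 2.964, Zeta 0.685, Theta 0.968, Delta 4.640, Gamma 1.653, Beta 6.068.
Rounding down: Epsilon 2, Zeta 0, Theta 0, Delta 4, Gamma 1, Beta 6 (total 13).

Epsilon 2; Zeta 0; Theta 0; Delta 4; Gamma 1; Beta 6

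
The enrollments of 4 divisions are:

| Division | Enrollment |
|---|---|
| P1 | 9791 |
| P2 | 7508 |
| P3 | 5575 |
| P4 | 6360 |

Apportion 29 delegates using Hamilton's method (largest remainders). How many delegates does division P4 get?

6

Total 29234; standard divisor 29234/29 ≈ 1008.069.
Standard quotas: P1 9.7126, P2 7.4479, P3 5.5304, P4 6.3091.
Lower quotas: P1 9, P2 7, P3 5, P4 6 (sum 27, leaving 2 seats).
Remainders in descending order: P1 0.7126, P3 0.5304, P2 0.4479, P4 0.3091.
Largest remainders: P1, P3 receive the extra seats.
P4 receives 6.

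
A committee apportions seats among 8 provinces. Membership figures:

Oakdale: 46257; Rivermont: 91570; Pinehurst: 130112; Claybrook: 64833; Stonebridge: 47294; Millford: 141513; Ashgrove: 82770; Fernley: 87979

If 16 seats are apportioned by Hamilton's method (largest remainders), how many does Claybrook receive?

Total 692328; standard divisor 692328/16 ≈ 43270.5.
Standard quotas: Oakdale 1.0690, Rivermont 2.1162, Pinehurst 3.0069, Claybrook 1.4983, Stonebridge 1.0930, Millford 3.2704, Ashgrove 1.9129, Fernley 2.0332.
Lower quotas: Oakdale 1, Rivermont 2, Pinehurst 3, Claybrook 1, Stonebridge 1, Millford 3, Ashgrove 1, Fernley 2 (sum 14, leaving 2 seats).
Remainders in descending order: Ashgrove 0.9129, Claybrook 0.4983, Millford 0.2704, Rivermont 0.1162, Stonebridge 0.0930, Oakdale 0.0690, Fernley 0.0332, Pinehurst 0.0069.
The surplus seats go to Ashgrove, Claybrook.
Claybrook receives 2.

2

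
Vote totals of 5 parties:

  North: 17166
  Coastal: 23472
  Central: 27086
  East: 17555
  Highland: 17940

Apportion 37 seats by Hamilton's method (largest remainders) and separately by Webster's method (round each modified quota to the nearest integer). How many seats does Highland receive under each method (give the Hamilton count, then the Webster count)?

Hamilton: North 6, Coastal 8, Central 10, East 6, Highland 7.
Webster: North 6, Coastal 9, Central 10, East 6, Highland 6.
Highland gets 7 under Hamilton and 6 under Webster.

7 and 6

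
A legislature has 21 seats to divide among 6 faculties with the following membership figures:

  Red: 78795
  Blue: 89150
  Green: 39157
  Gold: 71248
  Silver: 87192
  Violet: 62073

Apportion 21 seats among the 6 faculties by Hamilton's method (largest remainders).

Red 4, Blue 4, Green 2, Gold 4, Silver 4, Violet 3

Standard divisor: 427615 ÷ 21 ≈ 20362.619.
Standard quotas: Red 3.8696, Blue 4.3781, Green 1.9230, Gold 3.4990, Silver 4.2820, Violet 3.0484.
Lower quotas: Red 3, Blue 4, Green 1, Gold 3, Silver 4, Violet 3 (sum 18, leaving 3 seats).
Remainders in descending order: Green 0.9230, Red 0.8696, Gold 0.4990, Blue 0.3781, Silver 0.2820, Violet 0.0484.
Largest remainders: Green, Red, Gold receive the extra seats.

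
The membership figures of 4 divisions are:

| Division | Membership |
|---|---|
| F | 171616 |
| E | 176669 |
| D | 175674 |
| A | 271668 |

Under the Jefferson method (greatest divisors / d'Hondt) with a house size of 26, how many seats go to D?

6

Standard divisor 795627/26 ≈ 30601.038; standard quotas: F 5.608, E 5.773, D 5.741, A 8.878.
Rounding down gives 5, 5, 5, 8 = 23 seats, so the divisor must be adjusted.
With modified divisor 28900: modified quotas F 5.938, E 6.113, D 6.079, A 9.400.
Rounding down: F 5, E 6, D 6, A 9 (total 26).
D receives 6.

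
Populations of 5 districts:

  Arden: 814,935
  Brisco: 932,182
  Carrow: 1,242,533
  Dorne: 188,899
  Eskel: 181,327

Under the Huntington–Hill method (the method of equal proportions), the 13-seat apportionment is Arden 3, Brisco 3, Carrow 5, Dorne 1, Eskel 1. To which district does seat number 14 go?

Priority for the next seat is population ÷ (√(s·(s+1))).
Priorities: Arden 235251.471, Brisco 269097.764, Carrow 226854.451, Dorne 133571.764, Eskel 128217.551.
Highest priority: Brisco.

Brisco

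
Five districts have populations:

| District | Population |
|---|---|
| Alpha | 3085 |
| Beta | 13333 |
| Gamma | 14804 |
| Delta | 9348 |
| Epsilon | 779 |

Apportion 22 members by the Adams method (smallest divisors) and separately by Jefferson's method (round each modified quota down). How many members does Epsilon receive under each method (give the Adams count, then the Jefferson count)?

1 and 0

Adams: Alpha 2, Beta 7, Gamma 7, Delta 5, Epsilon 1.
Jefferson: Alpha 1, Beta 8, Gamma 8, Delta 5, Epsilon 0.
Epsilon gets 1 under Adams and 0 under Jefferson.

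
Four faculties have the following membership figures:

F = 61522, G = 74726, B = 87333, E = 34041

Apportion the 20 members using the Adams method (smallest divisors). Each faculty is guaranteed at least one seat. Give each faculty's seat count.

Standard divisor 257622/20 ≈ 12881.1; standard quotas: F 4.776, G 5.801, B 6.780, E 2.643.
Rounding up gives 5, 6, 7, 3 = 21 seats, so the divisor must be adjusted.
With modified divisor 14800: modified quotas F 4.157, G 5.049, B 5.901, E 2.300.
Rounding up: F 5, G 6, B 6, E 3 (total 20).

F=5; G=6; B=6; E=3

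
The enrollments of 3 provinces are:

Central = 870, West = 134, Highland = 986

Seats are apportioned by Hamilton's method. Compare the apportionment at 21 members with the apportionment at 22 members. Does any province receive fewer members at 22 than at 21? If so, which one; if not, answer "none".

West

At 21 seats: Central 9, West 2, Highland 10.
At 22 seats: Central 10, West 1, Highland 11.
West drops from 2 to 1.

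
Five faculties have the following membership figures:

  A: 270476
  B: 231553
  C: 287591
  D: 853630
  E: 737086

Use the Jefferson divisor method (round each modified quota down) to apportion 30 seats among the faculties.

A 3, B 3, C 3, D 11, E 10

Standard divisor 2380336/30 ≈ 79344.533; standard quotas: A 3.409, B 2.918, C 3.625, D 10.759, E 9.290.
Rounding down gives 3, 2, 3, 10, 9 = 27 seats, so the divisor must be adjusted.
With modified divisor 72800: modified quotas A 3.715, B 3.181, C 3.950, D 11.726, E 10.125.
Rounding down: A 3, B 3, C 3, D 11, E 10 (total 30).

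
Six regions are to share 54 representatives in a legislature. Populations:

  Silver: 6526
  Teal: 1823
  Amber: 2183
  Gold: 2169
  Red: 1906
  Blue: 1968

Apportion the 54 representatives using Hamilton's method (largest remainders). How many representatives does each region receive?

The standard divisor is 16575/54 ≈ 306.944.
Standard quotas: Silver 21.2612, Teal 5.9392, Amber 7.1120, Gold 7.0664, Red 6.2096, Blue 6.4116.
Lower quotas: Silver 21, Teal 5, Amber 7, Gold 7, Red 6, Blue 6 (sum 52, leaving 2 seats).
Remainders in descending order: Teal 0.9392, Blue 0.4116, Silver 0.2612, Red 0.2096, Amber 0.1120, Gold 0.0664.
Largest remainders: Teal, Blue receive the extra seats.

Silver 21, Teal 6, Amber 7, Gold 7, Red 6, Blue 7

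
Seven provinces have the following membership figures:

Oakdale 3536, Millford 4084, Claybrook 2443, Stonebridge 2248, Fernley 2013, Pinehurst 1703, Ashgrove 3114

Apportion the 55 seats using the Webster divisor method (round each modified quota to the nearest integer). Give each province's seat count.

Standard divisor 19141/55 ≈ 348.018; standard quotas: Oakdale 10.160, Millford 11.735, Claybrook 7.020, Stonebridge 6.459, Fernley 5.784, Pinehurst 4.893, Ashgrove 8.948.
Rounding to the nearest integer gives Oakdale 10, Millford 12, Claybrook 7, Stonebridge 6, Fernley 6, Pinehurst 5, Ashgrove 9 — total 55, matching the house size, so no adjustment is needed.

Oakdale: 10, Millford: 12, Claybrook: 7, Stonebridge: 6, Fernley: 6, Pinehurst: 5, Ashgrove: 9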